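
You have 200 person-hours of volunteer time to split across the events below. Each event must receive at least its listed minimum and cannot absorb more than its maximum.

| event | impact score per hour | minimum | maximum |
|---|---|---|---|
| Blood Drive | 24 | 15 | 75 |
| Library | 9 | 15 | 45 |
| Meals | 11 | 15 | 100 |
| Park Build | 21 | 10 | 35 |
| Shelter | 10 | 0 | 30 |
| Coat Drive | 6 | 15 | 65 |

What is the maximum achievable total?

Meeting every minimum uses 15+15+15+10+0+15 = 70 person-hours, leaving 130.
Highest impact score per hour first: Blood Drive 24 > Park Build 21 > Meals 11 > Shelter 10 > Library 9 > Coat Drive 6.
Give Blood Drive 60 more to hit its cap of 75 ; 70 left.
Park Build takes 25 more to reach its cap of 35 ; 45 left.
Only 45 left; Meals takes them to reach 60.
Total = 24×75 + 9×15 + 11×60 + 21×35 + 6×15 = 3420.

3420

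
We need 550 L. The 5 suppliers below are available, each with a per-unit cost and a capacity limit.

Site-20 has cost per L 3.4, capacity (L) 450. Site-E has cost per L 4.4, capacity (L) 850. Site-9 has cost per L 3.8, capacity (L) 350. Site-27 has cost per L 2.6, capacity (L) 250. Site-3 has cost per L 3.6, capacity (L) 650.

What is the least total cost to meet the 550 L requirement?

1670

Fill from the cheapest supplier first.
Site-27 at 2.6: take all 250 L → 300 still needed.
Take 300 from Site-20 at 3.4 to finish.
Site-3, Site-9, Site-E: unused.
Cost = 250×2.6 + 300×3.4 = 1670.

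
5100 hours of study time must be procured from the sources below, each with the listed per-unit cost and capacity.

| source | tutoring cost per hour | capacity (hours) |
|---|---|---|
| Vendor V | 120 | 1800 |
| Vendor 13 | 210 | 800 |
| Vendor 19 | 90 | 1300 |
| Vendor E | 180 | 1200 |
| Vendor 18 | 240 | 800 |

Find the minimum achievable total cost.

717000

Fill from the cheapest source first.
Vendor 19 at 90: take all 1300 hours ; 3800 still needed.
Vendor V at 120: take all 1800 hours ; 2000 still needed.
Vendor E at 180: take all 1200 hours ; 800 still needed.
Take 800 from Vendor 13 at 210 ; need 0 more.
Vendor 18: unused.
Cost = 1300×90 + 1800×120 + 1200×180 + 800×210 = 717000.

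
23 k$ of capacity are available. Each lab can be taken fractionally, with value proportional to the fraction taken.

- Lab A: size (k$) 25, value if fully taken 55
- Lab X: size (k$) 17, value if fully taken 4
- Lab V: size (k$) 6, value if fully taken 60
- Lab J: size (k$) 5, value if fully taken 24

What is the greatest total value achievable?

Sort by value density: Lab V 60/6≈10, Lab J 24/5≈4.8, Lab A 55/25≈2.2, Lab X 4/17≈0.235.
All 6 k$ of Lab V fit (value 60) ; 17 remain.
All 5 k$ of Lab J fit (value 24) ; 12 remain.
Fill the last 12 k$ with part of Lab A: 12/25 of it earns 26.4.
Total value = 110.4.

110.4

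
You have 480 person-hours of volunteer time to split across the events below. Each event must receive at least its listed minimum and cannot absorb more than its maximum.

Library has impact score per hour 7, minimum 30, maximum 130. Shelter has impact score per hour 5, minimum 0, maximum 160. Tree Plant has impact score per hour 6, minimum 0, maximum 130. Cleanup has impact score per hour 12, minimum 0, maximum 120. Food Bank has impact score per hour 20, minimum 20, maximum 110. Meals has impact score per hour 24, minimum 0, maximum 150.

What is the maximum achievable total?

7940

Meeting every minimum uses 30+0+0+0+20+0 = 50 person-hours, leaving 430.
Rank by impact score per hour: Meals 24 > Food Bank 20 > Cleanup 12 > Library 7 > Tree Plant 6 > Shelter 5.
Give Meals 150 more to hit its cap of 150 ; 280 left.
Food Bank: +90 to 110 (cap) ; 190 left.
Cleanup takes 120 more to reach its cap of 120 ; 70 left.
Library has room for 100 more but only 70 remain, so it gets 100.
Total = 7×100 + 12×120 + 20×110 + 24×150 = 7940.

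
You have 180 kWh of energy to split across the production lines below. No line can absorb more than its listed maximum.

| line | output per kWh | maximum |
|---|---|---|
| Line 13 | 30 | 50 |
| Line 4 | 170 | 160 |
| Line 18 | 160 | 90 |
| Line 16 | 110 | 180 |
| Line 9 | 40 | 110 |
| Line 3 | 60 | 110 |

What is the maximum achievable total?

30400

Highest output per kWh first: Line 4 170 > Line 18 160 > Line 16 110 > Line 3 60 > Line 9 40 > Line 13 30.
Line 4 takes 160 to reach its cap of 160 → 20 left.
Line 18 has room for 90 but only 20 remain, so it gets 20.
Total = 170×160 + 160×20 = 30400.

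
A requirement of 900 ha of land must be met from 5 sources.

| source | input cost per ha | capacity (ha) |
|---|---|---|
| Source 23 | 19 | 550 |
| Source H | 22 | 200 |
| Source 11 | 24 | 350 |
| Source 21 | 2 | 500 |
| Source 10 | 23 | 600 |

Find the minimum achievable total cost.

8600

Use sources in increasing cost order.
Source 21 (2): use full 500 → 400 ha to go.
Source 23 at 19: take 400 of its 550 → requirement met.
Source H, Source 10, Source 11: unused.
Cost = 500×2 + 400×19 = 8600.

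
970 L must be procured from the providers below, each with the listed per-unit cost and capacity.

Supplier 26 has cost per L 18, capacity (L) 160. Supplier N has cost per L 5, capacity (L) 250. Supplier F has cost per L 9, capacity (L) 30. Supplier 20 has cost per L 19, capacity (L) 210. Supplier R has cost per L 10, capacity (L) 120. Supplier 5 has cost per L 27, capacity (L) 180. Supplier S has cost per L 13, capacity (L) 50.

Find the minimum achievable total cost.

14290

Use providers in increasing cost order.
Supplier N (5): use full 250 → 720 L to go.
Supplier F (9): use full 30 → 690 L to go.
Supplier R at 10: take all 120 L → 570 still needed.
Supplier S at 13: take all 50 L → 520 still needed.
Supplier 26 (18): use full 160 → 360 L to go.
Supplier 20 at 19: take all 210 L → 150 still needed.
Supplier 5 at 27: take 150 of its 180 → requirement met.
Cost = 250×5 + 30×9 + 120×10 + 50×13 + 160×18 + 210×19 + 150×27 = 14290.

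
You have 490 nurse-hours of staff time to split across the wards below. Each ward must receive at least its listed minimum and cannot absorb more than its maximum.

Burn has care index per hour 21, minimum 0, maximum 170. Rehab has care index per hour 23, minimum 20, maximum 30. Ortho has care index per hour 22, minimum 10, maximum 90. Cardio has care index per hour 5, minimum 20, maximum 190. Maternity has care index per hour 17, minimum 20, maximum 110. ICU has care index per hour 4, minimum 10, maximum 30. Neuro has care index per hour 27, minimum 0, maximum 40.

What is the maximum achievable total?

Meeting every minimum uses 0+20+10+20+20+10+0 = 80 nurse-hours, leaving 410.
Rank by care index per hour: Neuro 27 > Rehab 23 > Ortho 22 > Burn 21 > Maternity 17 > Cardio 5 > ICU 4.
Give Neuro 40 more to hit its cap of 40 — 370 left.
Rehab takes 10 more to reach its cap of 30 — 360 left.
Ortho: +80 to 90 (cap) — 280 left.
Burn: +170 to 170 (cap) — 110 left.
Maternity takes 90 more to reach its cap of 110 — 20 left.
Cardio has room for 170 more but only 20 remain, so it gets 40.
Total = 21×170 + 23×30 + 22×90 + 5×40 + 17×110 + 4×10 + 27×40 = 9430.

9430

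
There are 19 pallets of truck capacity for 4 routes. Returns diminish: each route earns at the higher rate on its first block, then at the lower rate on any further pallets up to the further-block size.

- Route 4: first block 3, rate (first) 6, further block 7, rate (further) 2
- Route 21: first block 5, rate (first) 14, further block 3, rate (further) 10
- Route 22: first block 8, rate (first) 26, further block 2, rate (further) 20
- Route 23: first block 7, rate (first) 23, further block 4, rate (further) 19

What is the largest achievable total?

447

Rank every tier by rate: Route 22/T1 26 > Route 23/T1 23 > Route 22/T2 20 > Route 23/T2 19 > Route 21/T1 14 > Route 21/T2 10 > Route 4/T1 6 > Route 4/T2 2.
Route 22 T1 at 26: fill all 8 — 11 left.
Fill Route 23 T1 block (7 at 23) — 4 left.
Route 22/T2 (20): +2 — 2 left.
2 remain; put them into Route 23 T2 at 19.
Total = 26×8 + 23×7 + 20×2 + 19×2 = 447.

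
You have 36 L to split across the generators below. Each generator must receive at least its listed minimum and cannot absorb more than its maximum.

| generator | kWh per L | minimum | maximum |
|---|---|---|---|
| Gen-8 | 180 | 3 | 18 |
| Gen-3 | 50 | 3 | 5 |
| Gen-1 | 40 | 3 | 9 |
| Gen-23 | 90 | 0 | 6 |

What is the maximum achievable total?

Meeting every minimum uses 3+3+3+0 = 9 L, leaving 27.
Rank by kWh per L: Gen-8 180 > Gen-23 90 > Gen-3 50 > Gen-1 40.
Give Gen-8 15 more to hit its cap of 18 ; 12 left.
Give Gen-23 6 more to hit its cap of 6 ; 6 left.
Give Gen-3 2 more to hit its cap of 5 ; 4 left.
Only 4 left; Gen-1 takes them to reach 7.
Total = 180×18 + 50×5 + 40×7 + 90×6 = 4310.

4310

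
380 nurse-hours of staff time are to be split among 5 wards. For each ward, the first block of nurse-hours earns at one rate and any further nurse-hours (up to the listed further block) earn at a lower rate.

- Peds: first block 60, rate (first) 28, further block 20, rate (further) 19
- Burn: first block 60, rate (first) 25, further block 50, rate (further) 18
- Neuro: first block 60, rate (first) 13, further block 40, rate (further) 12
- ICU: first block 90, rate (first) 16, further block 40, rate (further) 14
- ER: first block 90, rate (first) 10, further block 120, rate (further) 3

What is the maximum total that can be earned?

7240

Treat each block as its own option and order by rate: Peds/first 28 > Burn/first 25 > Peds/second 19 > Burn/second 18 > ICU/first 16 > ICU/second 14 > Neuro/first 13 > Neuro/second 12 > ER/first 10 > ER/second 3.
Peds first at 28: fill all 60 → 320 left.
Burn/first (25): +60 → 260 left.
Peds/second (19): +20 → 240 left.
Burn second at 18: fill all 50 → 190 left.
Fill ICU first block (90 at 16) → 100 left.
ICU second at 14: fill all 40 → 60 left.
Neuro/first (13): +60 → 0 left.
Total = 28×60 + 25×60 + 19×20 + 18×50 + 16×90 + 14×40 + 13×60 = 7240.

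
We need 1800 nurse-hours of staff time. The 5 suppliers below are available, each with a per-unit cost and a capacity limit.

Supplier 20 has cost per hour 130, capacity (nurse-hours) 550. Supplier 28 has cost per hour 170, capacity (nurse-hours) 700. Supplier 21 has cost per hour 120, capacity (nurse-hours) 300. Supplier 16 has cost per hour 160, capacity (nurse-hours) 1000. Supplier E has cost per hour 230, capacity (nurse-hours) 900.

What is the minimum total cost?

Use suppliers in increasing cost order.
Supplier 21 at 120: take all 300 nurse-hours ; 1500 still needed.
Supplier 20 (130): use full 550 ; 950 nurse-hours to go.
Supplier 16 (160): take the remaining 950 ; done.
Supplier 28, Supplier E: unused.
Cost = 300×120 + 550×130 + 950×160 = 259500.

259500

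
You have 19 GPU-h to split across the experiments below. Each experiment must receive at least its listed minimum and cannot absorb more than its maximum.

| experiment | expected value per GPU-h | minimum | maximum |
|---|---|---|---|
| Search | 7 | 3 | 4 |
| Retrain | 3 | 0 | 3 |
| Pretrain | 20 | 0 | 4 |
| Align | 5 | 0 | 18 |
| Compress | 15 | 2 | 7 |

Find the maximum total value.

233

Meeting every minimum uses 3+0+0+0+2 = 5 GPU-h, leaving 14.
Rank by expected value per GPU-h: Pretrain 20 > Compress 15 > Search 7 > Align 5 > Retrain 3.
Give Pretrain 4 more to hit its cap of 4 → 10 left.
Compress: +5 to 7 (cap) → 5 left.
Give Search 1 more to hit its cap of 4 → 4 left.
Only 4 left; Align takes them to reach 4.
Total = 7×4 + 20×4 + 5×4 + 15×7 = 233.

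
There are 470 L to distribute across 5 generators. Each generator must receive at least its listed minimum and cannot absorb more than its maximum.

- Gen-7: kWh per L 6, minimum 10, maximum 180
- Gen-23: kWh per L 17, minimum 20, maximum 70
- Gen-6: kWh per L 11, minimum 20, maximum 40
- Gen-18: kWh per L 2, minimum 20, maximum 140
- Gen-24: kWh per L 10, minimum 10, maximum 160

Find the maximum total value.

4350

Meeting every minimum uses 10+20+20+20+10 = 80 L, leaving 390.
Highest kWh per L first: Gen-23 17 > Gen-6 11 > Gen-24 10 > Gen-7 6 > Gen-18 2.
Gen-23: +50 to 70 (cap) — 340 left.
Give Gen-6 20 more to hit its cap of 40 — 320 left.
Give Gen-24 150 more to hit its cap of 160 — 170 left.
Give Gen-7 170 more to hit its cap of 180 — 0 left.
Total = 6×180 + 17×70 + 11×40 + 2×20 + 10×160 = 4350.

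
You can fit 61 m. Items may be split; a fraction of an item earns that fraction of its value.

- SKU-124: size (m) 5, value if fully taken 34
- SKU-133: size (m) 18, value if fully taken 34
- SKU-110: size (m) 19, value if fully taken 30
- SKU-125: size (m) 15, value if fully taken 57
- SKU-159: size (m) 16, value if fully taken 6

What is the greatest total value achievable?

Best value per unit of size first: SKU-124 34/5≈6.8, SKU-125 57/15≈3.8, SKU-133 34/18≈1.89, SKU-110 30/19≈1.58, SKU-159 6/16≈0.375.
SKU-124: take in full, 5 m for value 34 — 56 left.
Take all of SKU-125 (15 m, value 57) — 41 m left.
SKU-133: take in full, 18 m for value 34 — 23 left.
Take all of SKU-110 (19 m, value 30) — 4 m left.
Only 4 m remain; take 4/16 of SKU-159 for value 6×4/16 = 1.5.
Total value = 156.5.

156.5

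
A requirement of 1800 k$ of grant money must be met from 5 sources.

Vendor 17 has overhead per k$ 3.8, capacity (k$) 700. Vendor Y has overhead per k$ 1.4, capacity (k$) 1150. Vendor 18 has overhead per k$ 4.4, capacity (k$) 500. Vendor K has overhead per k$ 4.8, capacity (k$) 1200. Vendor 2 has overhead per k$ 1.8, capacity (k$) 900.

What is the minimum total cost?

Use sources in increasing cost order.
Take 1150 from Vendor Y at 1.4 — need 650 more.
Vendor 2 (1.8): take the remaining 650 — done.
Vendor 17, Vendor 18, Vendor K: unused.
Cost = 1150×1.4 + 650×1.8 = 2780.

2780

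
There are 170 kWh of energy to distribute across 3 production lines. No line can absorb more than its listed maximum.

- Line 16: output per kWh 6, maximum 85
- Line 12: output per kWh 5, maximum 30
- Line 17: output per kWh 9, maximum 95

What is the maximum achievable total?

1305

Highest output per kWh first: Line 17 9 > Line 16 6 > Line 12 5.
Line 17 takes 95 to reach its cap of 95 ; 75 left.
Line 16: +75 (room for 85) → 75. Pool exhausted.
Total = 6×75 + 9×95 = 1305.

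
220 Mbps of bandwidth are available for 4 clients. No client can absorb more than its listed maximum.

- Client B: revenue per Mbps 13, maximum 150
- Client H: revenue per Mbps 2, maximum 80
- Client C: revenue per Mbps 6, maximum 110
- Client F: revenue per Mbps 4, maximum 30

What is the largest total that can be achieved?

Rank by revenue per Mbps: Client B 13 > Client C 6 > Client F 4 > Client H 2.
Give Client B 150 to hit its cap of 150 → 70 left.
Client C: +70 (room for 110) → 70. Pool exhausted.
Total = 13×150 + 6×70 = 2370.

2370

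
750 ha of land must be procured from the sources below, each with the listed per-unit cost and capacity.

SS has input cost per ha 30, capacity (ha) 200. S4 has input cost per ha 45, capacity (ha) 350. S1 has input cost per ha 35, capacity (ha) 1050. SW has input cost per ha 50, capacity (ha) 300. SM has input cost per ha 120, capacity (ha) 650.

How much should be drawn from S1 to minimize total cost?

Use sources in increasing cost order.
SS (30): use full 200 — 550 ha to go.
Take 550 from S1 at 35 to finish.
S4, SW, SM: unused.

550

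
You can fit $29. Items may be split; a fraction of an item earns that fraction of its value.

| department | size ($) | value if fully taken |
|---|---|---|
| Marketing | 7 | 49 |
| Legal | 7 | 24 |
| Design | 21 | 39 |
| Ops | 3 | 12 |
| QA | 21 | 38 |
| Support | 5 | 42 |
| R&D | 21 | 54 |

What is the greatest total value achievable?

Best value per unit of size first: Support 42/5≈8.4, Marketing 49/7≈7, Ops 12/3≈4, Legal 24/7≈3.43, R&D 54/21≈2.57, Design 39/21≈1.86, QA 38/21≈1.81.
All 5 $ of Support fit (value 42) ; 24 remain.
All 7 $ of Marketing fit (value 49) ; 17 remain.
Ops: take in full, 3 $ for value 12 ; 14 left.
Take all of Legal (7 $, value 24) ; 7 $ left.
Fill the last 7 $ with part of R&D: 7/21 of it earns 18.
Total value = 145.

145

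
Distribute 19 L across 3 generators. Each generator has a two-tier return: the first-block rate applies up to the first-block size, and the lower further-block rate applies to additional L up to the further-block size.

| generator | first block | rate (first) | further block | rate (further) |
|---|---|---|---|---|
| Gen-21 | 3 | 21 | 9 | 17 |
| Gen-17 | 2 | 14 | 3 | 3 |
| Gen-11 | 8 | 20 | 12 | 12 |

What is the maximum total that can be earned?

359

Rank every tier by rate: Gen-21/T1 21 > Gen-11/T1 20 > Gen-21/T2 17 > Gen-17/T1 14 > Gen-11/T2 12 > Gen-17/T2 3.
Fill Gen-21 T1 block (3 at 21) → 16 left.
Gen-11 T1 at 20: fill all 8 → 8 left.
Gen-21/T2: +8 of 9 at 17; pool empty.
Total = 21×3 + 20×8 + 17×8 = 359.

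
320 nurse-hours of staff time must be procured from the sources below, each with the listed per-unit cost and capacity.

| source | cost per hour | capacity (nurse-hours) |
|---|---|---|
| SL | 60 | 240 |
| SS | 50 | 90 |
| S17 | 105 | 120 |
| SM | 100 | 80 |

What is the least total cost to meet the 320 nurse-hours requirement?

Cheapest first:
SS at 50: take all 90 nurse-hours ; 230 still needed.
Take 230 from SL at 60 to finish.
SM, S17: unused.
Cost = 90×50 + 230×60 = 18300.

18300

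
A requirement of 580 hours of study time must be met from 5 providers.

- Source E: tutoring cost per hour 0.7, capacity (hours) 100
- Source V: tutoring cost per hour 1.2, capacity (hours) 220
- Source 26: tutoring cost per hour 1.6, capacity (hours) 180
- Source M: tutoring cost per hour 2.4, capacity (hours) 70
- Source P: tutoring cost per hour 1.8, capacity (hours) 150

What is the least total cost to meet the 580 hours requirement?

766

Fill from the cheapest provider first.
Take 100 from Source E at 0.7 — need 480 more.
Source V (1.2): use full 220 — 260 hours to go.
Source 26 (1.6): use full 180 — 80 hours to go.
Take 80 from Source P at 1.8 to finish.
Source M: unused.
Cost = 100×0.7 + 220×1.2 + 180×1.6 + 80×1.8 = 766.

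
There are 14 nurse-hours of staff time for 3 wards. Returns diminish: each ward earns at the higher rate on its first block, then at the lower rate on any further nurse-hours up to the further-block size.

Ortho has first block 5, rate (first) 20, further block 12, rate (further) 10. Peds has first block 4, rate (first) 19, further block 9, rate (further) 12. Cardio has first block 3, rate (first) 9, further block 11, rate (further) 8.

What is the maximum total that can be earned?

Treat each block as its own option and order by rate: Ortho/tier1 20 > Peds/tier1 19 > Peds/tier2 12 > Ortho/tier2 10 > Cardio/tier1 9 > Cardio/tier2 8.
Ortho/tier1 (20): +5 ; 9 left.
Peds/tier1 (19): +4 ; 5 left.
Peds tier2 at 12: only 5 left, fill 5.
Total = 20×5 + 19×4 + 12×5 = 236.

236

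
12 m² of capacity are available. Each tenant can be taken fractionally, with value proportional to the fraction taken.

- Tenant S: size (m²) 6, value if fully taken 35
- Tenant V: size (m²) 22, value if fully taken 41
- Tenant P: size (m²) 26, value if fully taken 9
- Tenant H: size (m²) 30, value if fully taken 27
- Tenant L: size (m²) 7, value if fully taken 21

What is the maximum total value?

Sort by value density: Tenant S 35/6≈5.83, Tenant L 21/7≈3, Tenant V 41/22≈1.86, Tenant H 27/30≈0.9, Tenant P 9/26≈0.346.
All 6 m² of Tenant S fit (value 35) → 6 remain.
Fill the last 6 m² with part of Tenant L: 6/7 of it earns 18.
Total value = 53.

53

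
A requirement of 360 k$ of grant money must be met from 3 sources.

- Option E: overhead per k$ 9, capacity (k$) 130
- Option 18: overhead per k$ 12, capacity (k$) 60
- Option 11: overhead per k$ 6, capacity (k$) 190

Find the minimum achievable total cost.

Use sources in increasing cost order.
Option 11 (6): use full 190 → 170 k$ to go.
Take 130 from Option E at 9 → need 40 more.
Option 18 at 12: take 40 of its 60 → requirement met.
Cost = 190×6 + 130×9 + 40×12 = 2790.

2790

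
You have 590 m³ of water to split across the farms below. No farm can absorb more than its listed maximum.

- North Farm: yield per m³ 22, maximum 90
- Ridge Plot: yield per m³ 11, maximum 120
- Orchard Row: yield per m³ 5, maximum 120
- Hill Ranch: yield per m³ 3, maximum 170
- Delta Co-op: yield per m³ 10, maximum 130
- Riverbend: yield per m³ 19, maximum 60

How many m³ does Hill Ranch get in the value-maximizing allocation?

70

Rank by yield per m³: North Farm 22 > Riverbend 19 > Ridge Plot 11 > Delta Co-op 10 > Orchard Row 5 > Hill Ranch 3.
North Farm: +90 to 90 (cap) ; 500 left.
Riverbend takes 60 to reach its cap of 60 ; 440 left.
Ridge Plot: +120 to 120 (cap) ; 320 left.
Give Delta Co-op 130 to hit its cap of 130 ; 190 left.
Orchard Row takes 120 to reach its cap of 120 ; 70 left.
Hill Ranch has room for 170 but only 70 remain, so it gets 70.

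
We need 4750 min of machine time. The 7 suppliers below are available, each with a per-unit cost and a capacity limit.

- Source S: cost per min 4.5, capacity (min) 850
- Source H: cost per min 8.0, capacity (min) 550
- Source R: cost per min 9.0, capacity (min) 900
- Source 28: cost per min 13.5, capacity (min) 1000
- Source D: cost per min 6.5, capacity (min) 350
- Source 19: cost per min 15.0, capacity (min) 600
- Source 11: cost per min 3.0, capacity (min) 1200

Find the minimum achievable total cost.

34350

Fill from the cheapest supplier first.
Take 1200 from Source 11 at 3.0 → need 3550 more.
Take 850 from Source S at 4.5 → need 2700 more.
Source D at 6.5: take all 350 min → 2350 still needed.
Source H (8.0): use full 550 → 1800 min to go.
Source R (9.0): use full 900 → 900 min to go.
Take 900 from Source 28 at 13.5 to finish.
Source 19: unused.
Cost = 1200×3.0 + 850×4.5 + 350×6.5 + 550×8.0 + 900×9.0 + 900×13.5 = 34350.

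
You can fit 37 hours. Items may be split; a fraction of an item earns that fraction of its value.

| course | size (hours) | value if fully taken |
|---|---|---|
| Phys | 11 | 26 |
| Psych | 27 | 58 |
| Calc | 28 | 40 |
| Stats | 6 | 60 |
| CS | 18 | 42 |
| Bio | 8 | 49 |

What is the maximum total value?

Rank by value-to-size ratio: Stats 60/6≈10, Bio 49/8≈6.12, Phys 26/11≈2.36, CS 42/18≈2.33, Psych 58/27≈2.15, Calc 40/28≈1.43.
Stats: take in full, 6 hours for value 60 → 31 left.
Bio: take in full, 8 hours for value 49 → 23 left.
Take all of Phys (11 hours, value 26) → 12 hours left.
Fill the last 12 hours with part of CS: 12/18 of it earns 28.
Total value = 163.

163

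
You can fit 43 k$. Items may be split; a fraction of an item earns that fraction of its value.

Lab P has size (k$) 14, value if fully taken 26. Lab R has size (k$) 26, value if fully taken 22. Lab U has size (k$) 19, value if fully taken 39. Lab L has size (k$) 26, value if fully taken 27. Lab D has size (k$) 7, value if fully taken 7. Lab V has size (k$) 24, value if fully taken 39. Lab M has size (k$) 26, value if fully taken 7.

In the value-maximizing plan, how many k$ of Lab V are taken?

Best value per unit of size first: Lab U 39/19≈2.05, Lab P 26/14≈1.86, Lab V 39/24≈1.62, Lab L 27/26≈1.04, Lab D 7/7≈1, Lab R 22/26≈0.846, Lab M 7/26≈0.269.
All 19 k$ of Lab U fit (value 39) — 24 remain.
All 14 k$ of Lab P fit (value 26) — 10 remain.
10 k$ left: a 10/24 share of Lab V gives 39×10/24 = 16.25.

10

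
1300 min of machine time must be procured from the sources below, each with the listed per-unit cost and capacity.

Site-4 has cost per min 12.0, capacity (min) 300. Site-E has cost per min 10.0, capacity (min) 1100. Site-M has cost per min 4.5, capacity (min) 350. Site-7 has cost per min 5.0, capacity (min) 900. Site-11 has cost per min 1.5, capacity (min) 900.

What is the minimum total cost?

Fill from the cheapest source first.
Site-11 at 1.5: take all 900 min ; 400 still needed.
Site-M (4.5): use full 350 ; 50 min to go.
Site-7 at 5.0: take 50 of its 900 ; requirement met.
Site-E, Site-4: unused.
Cost = 900×1.5 + 350×4.5 + 50×5.0 = 3175.

3175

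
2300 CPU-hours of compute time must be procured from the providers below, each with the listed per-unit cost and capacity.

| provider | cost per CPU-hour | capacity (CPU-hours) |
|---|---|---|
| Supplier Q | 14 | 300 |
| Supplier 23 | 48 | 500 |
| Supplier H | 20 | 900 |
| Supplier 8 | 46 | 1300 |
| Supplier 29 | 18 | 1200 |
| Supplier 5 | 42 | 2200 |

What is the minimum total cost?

41800

Cheapest first:
Supplier Q at 14: take all 300 CPU-hours — 2000 still needed.
Take 1200 from Supplier 29 at 18 — need 800 more.
Supplier H (20): take the remaining 800 — done.
Supplier 5, Supplier 8, Supplier 23: unused.
Cost = 300×14 + 1200×18 + 800×20 = 41800.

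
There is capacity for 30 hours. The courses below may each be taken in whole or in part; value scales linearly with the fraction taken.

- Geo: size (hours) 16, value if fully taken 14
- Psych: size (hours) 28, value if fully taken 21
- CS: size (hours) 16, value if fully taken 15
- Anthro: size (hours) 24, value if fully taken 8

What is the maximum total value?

Rank by value-to-size ratio: CS 15/16≈0.938, Geo 14/16≈0.875, Psych 21/28≈0.75, Anthro 8/24≈0.333.
Take all of CS (16 hours, value 15) — 14 hours left.
Only 14 hours remain; take 14/16 of Geo for value 14×14/16 = 12.25.
Total value = 27.25.

27.25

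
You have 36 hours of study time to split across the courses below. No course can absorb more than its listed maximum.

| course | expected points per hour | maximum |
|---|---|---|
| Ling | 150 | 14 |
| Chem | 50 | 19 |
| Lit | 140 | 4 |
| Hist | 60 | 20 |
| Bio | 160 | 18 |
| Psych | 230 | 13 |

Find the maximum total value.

6620

Highest expected points per hour first: Psych 230 > Bio 160 > Ling 150 > Lit 140 > Hist 60 > Chem 50.
Give Psych 13 to hit its cap of 13 → 23 left.
Give Bio 18 to hit its cap of 18 → 5 left.
Ling: +5 (room for 14) → 5. Pool exhausted.
Total = 150×5 + 160×18 + 230×13 = 6620.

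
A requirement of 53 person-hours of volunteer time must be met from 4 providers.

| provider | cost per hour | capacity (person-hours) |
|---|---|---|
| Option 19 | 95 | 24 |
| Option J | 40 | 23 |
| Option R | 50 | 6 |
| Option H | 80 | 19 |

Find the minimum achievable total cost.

3215

Fill from the cheapest provider first.
Take 23 from Option J at 40 → need 30 more.
Option R at 50: take all 6 person-hours → 24 still needed.
Take 19 from Option H at 80 → need 5 more.
Option 19 (95): take the remaining 5 → done.
Cost = 23×40 + 6×50 + 19×80 + 5×95 = 3215.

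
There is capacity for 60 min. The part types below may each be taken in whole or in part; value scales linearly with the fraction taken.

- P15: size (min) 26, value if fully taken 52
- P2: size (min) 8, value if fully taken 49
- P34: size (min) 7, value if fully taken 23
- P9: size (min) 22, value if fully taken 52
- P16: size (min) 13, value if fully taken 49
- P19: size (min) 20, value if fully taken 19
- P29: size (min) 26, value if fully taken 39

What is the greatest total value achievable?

193

Best value per unit of size first: P2 49/8≈6.12, P16 49/13≈3.77, P34 23/7≈3.29, P9 52/22≈2.36, P15 52/26≈2, P29 39/26≈1.5, P19 19/20≈0.95.
All 8 min of P2 fit (value 49) — 52 remain.
P16: take in full, 13 min for value 49 — 39 left.
All 7 min of P34 fit (value 23) — 32 remain.
P9: take in full, 22 min for value 52 — 10 left.
Only 10 min remain; take 10/26 of P15 for value 52×10/26 = 20.
Total value = 193.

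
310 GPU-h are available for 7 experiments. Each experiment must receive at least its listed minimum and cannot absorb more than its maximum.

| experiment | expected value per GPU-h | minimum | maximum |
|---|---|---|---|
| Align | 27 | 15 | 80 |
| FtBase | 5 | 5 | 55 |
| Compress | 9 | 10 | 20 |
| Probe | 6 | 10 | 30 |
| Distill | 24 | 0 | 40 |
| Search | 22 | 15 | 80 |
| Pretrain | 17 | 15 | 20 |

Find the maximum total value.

Meeting every minimum uses 15+5+10+10+0+15+15 = 70 GPU-h, leaving 240.
Rank by expected value per GPU-h: Align 27 > Distill 24 > Search 22 > Pretrain 17 > Compress 9 > Probe 6 > FtBase 5.
Align takes 65 more to reach its cap of 80 ; 175 left.
Distill: +40 to 40 (cap) ; 135 left.
Search takes 65 more to reach its cap of 80 ; 70 left.
Pretrain: +5 to 20 (cap) ; 65 left.
Compress takes 10 more to reach its cap of 20 ; 55 left.
Give Probe 20 more to hit its cap of 30 ; 35 left.
FtBase: +35 (room for 50) → 40. Pool exhausted.
Total = 27×80 + 5×40 + 9×20 + 6×30 + 24×40 + 22×80 + 17×20 = 5780.

5780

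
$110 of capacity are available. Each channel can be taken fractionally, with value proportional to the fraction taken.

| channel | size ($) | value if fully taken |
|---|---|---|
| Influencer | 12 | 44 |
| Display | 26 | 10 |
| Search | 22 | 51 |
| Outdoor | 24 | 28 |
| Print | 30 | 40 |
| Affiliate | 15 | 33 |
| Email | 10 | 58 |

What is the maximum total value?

Best value per unit of size first: Email 58/10≈5.8, Influencer 44/12≈3.67, Search 51/22≈2.32, Affiliate 33/15≈2.2, Print 40/30≈1.33, Outdoor 28/24≈1.17, Display 10/26≈0.385.
All 10 $ of Email fit (value 58) — 100 remain.
All 12 $ of Influencer fit (value 44) — 88 remain.
Search: take in full, 22 $ for value 51 — 66 left.
All 15 $ of Affiliate fit (value 33) — 51 remain.
Print: take in full, 30 $ for value 40 — 21 left.
Only 21 $ remain; take 21/24 of Outdoor for value 28×21/24 = 24.5.
Total value = 250.5.

250.5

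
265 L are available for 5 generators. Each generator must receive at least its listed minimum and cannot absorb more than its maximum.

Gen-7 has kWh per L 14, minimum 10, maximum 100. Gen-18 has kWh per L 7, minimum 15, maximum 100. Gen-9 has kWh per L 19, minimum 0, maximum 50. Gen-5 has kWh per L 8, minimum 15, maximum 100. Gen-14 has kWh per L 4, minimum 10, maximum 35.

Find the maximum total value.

3215

Meeting every minimum uses 10+15+0+15+10 = 50 L, leaving 215.
Order the generators by kWh per L: Gen-9 19 > Gen-7 14 > Gen-5 8 > Gen-18 7 > Gen-14 4.
Gen-9 takes 50 more to reach its cap of 50 → 165 left.
Gen-7: +90 to 100 (cap) → 75 left.
Gen-5: +75 (room for 85) → 90. Pool exhausted.
Total = 14×100 + 7×15 + 19×50 + 8×90 + 4×10 = 3215.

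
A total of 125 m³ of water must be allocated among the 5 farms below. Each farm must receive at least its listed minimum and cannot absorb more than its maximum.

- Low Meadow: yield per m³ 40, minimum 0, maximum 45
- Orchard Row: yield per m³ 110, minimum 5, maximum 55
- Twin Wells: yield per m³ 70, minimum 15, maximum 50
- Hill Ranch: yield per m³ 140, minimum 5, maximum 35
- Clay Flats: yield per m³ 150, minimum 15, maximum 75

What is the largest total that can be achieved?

17050

Meeting every minimum uses 0+5+15+5+15 = 40 m³, leaving 85.
Highest yield per m³ first: Clay Flats 150 > Hill Ranch 140 > Orchard Row 110 > Twin Wells 70 > Low Meadow 40.
Clay Flats takes 60 more to reach its cap of 75 ; 25 left.
Hill Ranch has room for 30 more but only 25 remain, so it gets 30.
Total = 110×5 + 70×15 + 140×30 + 150×75 = 17050.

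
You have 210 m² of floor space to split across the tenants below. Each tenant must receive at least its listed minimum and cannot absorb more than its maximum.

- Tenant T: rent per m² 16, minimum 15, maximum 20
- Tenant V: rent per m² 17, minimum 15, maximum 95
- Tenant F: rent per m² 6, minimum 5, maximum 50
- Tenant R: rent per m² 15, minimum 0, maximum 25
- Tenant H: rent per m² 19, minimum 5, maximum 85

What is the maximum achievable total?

Meeting every minimum uses 15+15+5+0+5 = 40 m², leaving 170.
Order the tenants by rent per m²: Tenant H 19 > Tenant V 17 > Tenant T 16 > Tenant R 15 > Tenant F 6.
Tenant H takes 80 more to reach its cap of 85 — 90 left.
Give Tenant V 80 more to hit its cap of 95 — 10 left.
Tenant T: +5 to 20 (cap) — 5 left.
Tenant R: +5 (room for 25) → 5. Pool exhausted.
Total = 16×20 + 17×95 + 6×5 + 15×5 + 19×85 = 3655.

3655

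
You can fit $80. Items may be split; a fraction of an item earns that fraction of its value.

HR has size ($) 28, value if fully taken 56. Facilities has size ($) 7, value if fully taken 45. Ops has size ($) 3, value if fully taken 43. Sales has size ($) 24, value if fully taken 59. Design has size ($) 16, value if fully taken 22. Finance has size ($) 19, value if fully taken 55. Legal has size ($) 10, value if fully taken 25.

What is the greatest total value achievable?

Rank by value-to-size ratio: Ops 43/3≈14.3, Facilities 45/7≈6.43, Finance 55/19≈2.89, Legal 25/10≈2.5, Sales 59/24≈2.46, HR 56/28≈2, Design 22/16≈1.38.
Ops: take in full, 3 $ for value 43 ; 77 left.
Facilities: take in full, 7 $ for value 45 ; 70 left.
All 19 $ of Finance fit (value 55) ; 51 remain.
Take all of Legal (10 $, value 25) ; 41 $ left.
All 24 $ of Sales fit (value 59) ; 17 remain.
Fill the last 17 $ with part of HR: 17/28 of it earns 34.
Total value = 261.

261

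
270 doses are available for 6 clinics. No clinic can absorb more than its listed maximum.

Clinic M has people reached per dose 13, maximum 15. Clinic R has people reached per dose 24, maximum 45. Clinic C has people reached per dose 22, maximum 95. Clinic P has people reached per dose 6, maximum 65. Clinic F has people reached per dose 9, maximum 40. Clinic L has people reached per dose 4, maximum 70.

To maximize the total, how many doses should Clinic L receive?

Order the clinics by people reached per dose: Clinic R 24 > Clinic C 22 > Clinic M 13 > Clinic F 9 > Clinic P 6 > Clinic L 4.
Clinic R takes 45 to reach its cap of 45 — 225 left.
Clinic C takes 95 to reach its cap of 95 — 130 left.
Clinic M: +15 to 15 (cap) — 115 left.
Give Clinic F 40 to hit its cap of 40 — 75 left.
Give Clinic P 65 to hit its cap of 65 — 10 left.
Only 10 left; Clinic L takes them to reach 10.

10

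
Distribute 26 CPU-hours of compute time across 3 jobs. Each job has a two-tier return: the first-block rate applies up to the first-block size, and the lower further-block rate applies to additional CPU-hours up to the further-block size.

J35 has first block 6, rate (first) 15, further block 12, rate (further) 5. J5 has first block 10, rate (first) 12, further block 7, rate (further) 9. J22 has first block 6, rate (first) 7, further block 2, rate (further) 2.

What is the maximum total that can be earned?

Treat each block as its own option and order by rate: J35/T1 15 > J5/T1 12 > J5/T2 9 > J22/T1 7 > J35/T2 5 > J22/T2 2.
Fill J35 T1 block (6 at 15) ; 20 left.
J5/T1 (12): +10 ; 10 left.
J5 T2 at 9: fill all 7 ; 3 left.
J22 T1 at 7: only 3 left, fill 3.
Total = 15×6 + 12×10 + 9×7 + 7×3 = 294.

294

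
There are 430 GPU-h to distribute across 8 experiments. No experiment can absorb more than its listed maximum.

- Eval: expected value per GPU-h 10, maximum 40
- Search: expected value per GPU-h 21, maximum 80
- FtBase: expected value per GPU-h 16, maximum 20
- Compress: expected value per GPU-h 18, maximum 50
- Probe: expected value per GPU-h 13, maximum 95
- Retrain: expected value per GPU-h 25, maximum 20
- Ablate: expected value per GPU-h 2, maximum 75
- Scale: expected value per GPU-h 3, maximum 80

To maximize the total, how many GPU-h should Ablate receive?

Rank by expected value per GPU-h: Retrain 25 > Search 21 > Compress 18 > FtBase 16 > Probe 13 > Eval 10 > Scale 3 > Ablate 2.
Retrain: +20 to 20 (cap) → 410 left.
Give Search 80 to hit its cap of 80 → 330 left.
Give Compress 50 to hit its cap of 50 → 280 left.
FtBase: +20 to 20 (cap) → 260 left.
Probe: +95 to 95 (cap) → 165 left.
Give Eval 40 to hit its cap of 40 → 125 left.
Give Scale 80 to hit its cap of 80 → 45 left.
Only 45 left; Ablate takes them to reach 45.

45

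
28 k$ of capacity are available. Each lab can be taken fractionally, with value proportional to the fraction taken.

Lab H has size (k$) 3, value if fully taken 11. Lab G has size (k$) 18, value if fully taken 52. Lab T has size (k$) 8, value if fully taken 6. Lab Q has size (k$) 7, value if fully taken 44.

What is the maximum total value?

Rank by value-to-size ratio: Lab Q 44/7≈6.29, Lab H 11/3≈3.67, Lab G 52/18≈2.89, Lab T 6/8≈0.75.
Lab Q: take in full, 7 k$ for value 44 ; 21 left.
Take all of Lab H (3 k$, value 11) ; 18 k$ left.
All 18 k$ of Lab G fit (value 52) ; 0 remain.
Total value = 107.

107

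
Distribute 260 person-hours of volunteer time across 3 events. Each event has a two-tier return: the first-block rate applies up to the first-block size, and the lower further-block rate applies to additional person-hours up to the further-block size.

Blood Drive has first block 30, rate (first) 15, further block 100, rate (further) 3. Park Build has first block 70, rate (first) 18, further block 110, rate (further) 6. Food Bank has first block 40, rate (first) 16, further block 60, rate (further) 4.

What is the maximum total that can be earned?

Order all 6 blocks by rate: Park Build/T1 18 > Food Bank/T1 16 > Blood Drive/T1 15 > Park Build/T2 6 > Food Bank/T2 4 > Blood Drive/T2 3.
Park Build/T1 (18): +70 — 190 left.
Food Bank/T1 (16): +40 — 150 left.
Blood Drive/T1 (15): +30 — 120 left.
Park Build T2 at 6: fill all 110 — 10 left.
Food Bank/T2: +10 of 60 at 4; pool empty.
Total = 18×70 + 16×40 + 15×30 + 6×110 + 4×10 = 3050.

3050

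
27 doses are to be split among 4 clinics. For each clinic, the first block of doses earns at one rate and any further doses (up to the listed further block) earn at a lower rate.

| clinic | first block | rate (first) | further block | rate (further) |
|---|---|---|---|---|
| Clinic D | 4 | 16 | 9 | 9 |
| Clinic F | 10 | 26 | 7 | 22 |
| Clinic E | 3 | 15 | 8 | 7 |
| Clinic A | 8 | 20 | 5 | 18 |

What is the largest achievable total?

610

Order all 8 blocks by rate: Clinic F/first 26 > Clinic F/second 22 > Clinic A/first 20 > Clinic A/second 18 > Clinic D/first 16 > Clinic E/first 15 > Clinic D/second 9 > Clinic E/second 7.
Fill Clinic F first block (10 at 26) ; 17 left.
Fill Clinic F second block (7 at 22) ; 10 left.
Clinic A first at 20: fill all 8 ; 2 left.
2 remain; put them into Clinic A second at 18.
Total = 26×10 + 22×7 + 20×8 + 18×2 = 610.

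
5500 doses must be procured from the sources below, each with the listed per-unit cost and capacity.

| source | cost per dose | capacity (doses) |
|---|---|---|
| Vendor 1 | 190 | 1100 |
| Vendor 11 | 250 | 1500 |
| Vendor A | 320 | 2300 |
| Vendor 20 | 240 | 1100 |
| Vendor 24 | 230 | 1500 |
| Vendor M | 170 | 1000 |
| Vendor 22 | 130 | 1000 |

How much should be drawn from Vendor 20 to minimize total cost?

Cheapest first:
Vendor 22 at 130: take all 1000 doses → 4500 still needed.
Vendor M at 170: take all 1000 doses → 3500 still needed.
Vendor 1 at 190: take all 1100 doses → 2400 still needed.
Take 1500 from Vendor 24 at 230 → need 900 more.
Vendor 20 at 240: take 900 of its 1100 → requirement met.
Vendor 11, Vendor A: unused.

900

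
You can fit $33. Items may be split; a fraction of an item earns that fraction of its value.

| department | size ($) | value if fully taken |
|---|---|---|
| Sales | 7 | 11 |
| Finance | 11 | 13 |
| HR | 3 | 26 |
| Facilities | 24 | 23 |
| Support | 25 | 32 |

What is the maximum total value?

66.44

Sort by value density: HR 26/3≈8.67, Sales 11/7≈1.57, Support 32/25≈1.28, Finance 13/11≈1.18, Facilities 23/24≈0.958.
All 3 $ of HR fit (value 26) → 30 remain.
Sales: take in full, 7 $ for value 11 → 23 left.
Fill the last 23 $ with part of Support: 23/25 of it earns 29.44.
Total value = 66.44.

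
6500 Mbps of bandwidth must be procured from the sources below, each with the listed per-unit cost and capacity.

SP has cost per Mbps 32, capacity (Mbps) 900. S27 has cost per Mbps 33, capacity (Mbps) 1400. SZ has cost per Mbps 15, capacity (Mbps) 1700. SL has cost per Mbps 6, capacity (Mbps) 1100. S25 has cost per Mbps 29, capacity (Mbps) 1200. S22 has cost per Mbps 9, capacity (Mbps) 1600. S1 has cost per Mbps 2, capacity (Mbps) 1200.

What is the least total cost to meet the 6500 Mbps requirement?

Cheapest first:
S1 at 2: take all 1200 Mbps ; 5300 still needed.
SL (6): use full 1100 ; 4200 Mbps to go.
Take 1600 from S22 at 9 ; need 2600 more.
SZ (15): use full 1700 ; 900 Mbps to go.
Take 900 from S25 at 29 to finish.
SP, S27: unused.
Cost = 1200×2 + 1100×6 + 1600×9 + 1700×15 + 900×29 = 75000.

75000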